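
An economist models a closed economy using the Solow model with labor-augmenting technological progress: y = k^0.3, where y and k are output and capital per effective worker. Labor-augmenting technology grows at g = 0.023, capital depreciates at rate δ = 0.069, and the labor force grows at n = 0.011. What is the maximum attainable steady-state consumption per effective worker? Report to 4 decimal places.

The effective depreciation rate is n + g + δ = 0.011 + 0.023 + 0.069 = 0.103.
Setting f'(k) = n+g+δ gives 0.3·k^(0.3−1) = 0.103, hence k_gold = (0.3/0.103)^(1/0.7) ≈ 4.6054.
y_gold = 4.6054^0.3 ≈ 1.5812.
c_gold = y_gold − (n+g+δ)·k_gold = 1.5812 − 0.103·4.6054 ≈ 1.1068.

c_gold ≈ 1.1068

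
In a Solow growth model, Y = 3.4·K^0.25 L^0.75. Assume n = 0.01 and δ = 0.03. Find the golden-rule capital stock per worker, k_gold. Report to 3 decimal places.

k_gold ≈ 58.859

n + δ = 0.01 + 0.03 = 0.04.
Maximizing c = f(k) − (n+δ)·k gives f'(k) = n+δ, i.e. 0.25·3.4·k^(0.25−1) = 0.04, so k_gold = (0.25·3.4/0.04)^(1/0.75) ≈ 58.8589.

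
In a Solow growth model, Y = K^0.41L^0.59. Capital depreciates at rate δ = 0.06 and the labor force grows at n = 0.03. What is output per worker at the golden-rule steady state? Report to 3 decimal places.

y_gold ≈ 2.868

Break-even investment rate: n + δ = 0.03 + 0.06 = 0.09.
At the golden rule the marginal product of capital equals n+δ: 0.41·k^(0.41−1) = 0.09. Solving, k_gold = (0.41/0.09)^(1/0.59) ≈ 13.0669.
Output: y_gold = k_gold^0.41 = 13.0669^0.41 ≈ 2.8683.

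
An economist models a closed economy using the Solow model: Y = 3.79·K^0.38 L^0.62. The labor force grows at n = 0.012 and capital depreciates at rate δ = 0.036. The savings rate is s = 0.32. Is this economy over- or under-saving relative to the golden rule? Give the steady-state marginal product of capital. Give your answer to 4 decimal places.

Break-even investment rate: n + δ = 0.012 + 0.036 = 0.048.
Steady-state k*: s·A·k^0.38 = 0.048·k gives k* = (0.32·3.79/0.048)^(1/0.62) ≈ 182.8833.
MPK = 0.38·3.79·182.8833^(-0.62) ≈ 0.0570.
MPK > n+δ = 0.048, so the economy is dynamically efficient (under-saving).

under-saving; MPK ≈ 0.0570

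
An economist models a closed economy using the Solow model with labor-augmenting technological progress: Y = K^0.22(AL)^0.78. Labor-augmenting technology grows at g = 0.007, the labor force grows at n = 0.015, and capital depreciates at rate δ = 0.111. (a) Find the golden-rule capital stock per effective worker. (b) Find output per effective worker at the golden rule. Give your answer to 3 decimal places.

Capital per effective worker breaks even when investment replaces (n + g + δ)·k; here n + g + δ = 0.133.
Maximizing c = f(k) − (n+g+δ)·k gives f'(k) = n+g+δ, i.e. 0.22·k^(0.22−1) = 0.133, so k_gold = (0.22/0.133)^(1/0.78) ≈ 1.9064.
y_gold = 1.9064^0.22 ≈ 1.1525.

(a) k_gold ≈ 1.906; (b) y_gold ≈ 1.153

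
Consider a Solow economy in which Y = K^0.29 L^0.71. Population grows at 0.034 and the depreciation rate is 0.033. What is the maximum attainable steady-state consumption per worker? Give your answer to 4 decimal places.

Break-even investment rate: n + δ = 0.034 + 0.033 = 0.067.
Golden rule sets MPK = n+δ: 0.29·k^(0.29−1) = 0.067, so k_gold = (0.29/0.067)^(1/0.71) ≈ 7.8746.
y_gold = 7.8746^0.29 ≈ 1.8193.
c_gold = y_gold − (n+δ)·k_gold = 1.8193 − 0.067·7.8746 ≈ 1.2917.

c_gold ≈ 1.2917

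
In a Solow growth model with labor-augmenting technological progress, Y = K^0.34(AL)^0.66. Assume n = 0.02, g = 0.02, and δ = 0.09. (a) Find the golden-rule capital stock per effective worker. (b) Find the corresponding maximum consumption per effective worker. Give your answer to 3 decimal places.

The effective depreciation rate is n + g + δ = 0.02 + 0.02 + 0.09 = 0.13.
Setting f'(k) = n+g+δ gives 0.34·k^(0.34−1) = 0.13, hence k_gold = (0.34/0.13)^(1/0.66) ≈ 4.2917.
y_gold = 4.2917^0.34 ≈ 1.6409; c_gold = y_gold − 0.13·k_gold ≈ 1.0830.

(a) k_gold ≈ 4.292; (b) c_gold ≈ 1.083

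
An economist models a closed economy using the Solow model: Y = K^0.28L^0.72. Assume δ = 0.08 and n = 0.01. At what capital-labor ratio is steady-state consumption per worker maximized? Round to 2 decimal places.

The effective depreciation rate is n + δ = 0.01 + 0.08 = 0.09.
Maximizing c = f(k) − (n+δ)·k gives f'(k) = n+δ, i.e. 0.28·k^(0.28−1) = 0.09, so k_gold = (0.28/0.09)^(1/0.72) ≈ 4.8373.

k_gold ≈ 4.84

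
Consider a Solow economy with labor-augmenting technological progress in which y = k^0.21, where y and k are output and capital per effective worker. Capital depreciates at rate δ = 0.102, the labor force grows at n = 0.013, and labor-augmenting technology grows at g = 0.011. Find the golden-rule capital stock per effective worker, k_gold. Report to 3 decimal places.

n + g + δ = 0.013 + 0.011 + 0.102 = 0.126.
Golden rule sets MPK = n+g+δ: 0.21·k^(0.21−1) = 0.126, so k_gold = (0.21/0.126)^(1/0.79) ≈ 1.9091.

k_gold ≈ 1.909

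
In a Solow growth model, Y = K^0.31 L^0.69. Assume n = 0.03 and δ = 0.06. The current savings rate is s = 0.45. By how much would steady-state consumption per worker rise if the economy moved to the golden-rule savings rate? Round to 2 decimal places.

The effective depreciation rate is n + δ = 0.03 + 0.06 = 0.09.
Current steady state (s = 0.45): k* = (0.45/0.09)^(1/0.69) ≈ 10.3039, y* = 10.3039^0.31 ≈ 2.0608, c* = (1−0.45)·2.0608 ≈ 1.1334.
Setting f'(k) = n+δ gives 0.31·k^(0.31−1) = 0.09, hence k_gold = (0.31/0.09)^(1/0.69) ≈ 6.0039.
y_gold = 6.0039^0.31 ≈ 1.7431, c_gold = y_gold − 0.09·k_gold ≈ 1.2027.
Gain: Δc = 1.2027 − 1.1334 ≈ 0.0693.

Δc ≈ 0.07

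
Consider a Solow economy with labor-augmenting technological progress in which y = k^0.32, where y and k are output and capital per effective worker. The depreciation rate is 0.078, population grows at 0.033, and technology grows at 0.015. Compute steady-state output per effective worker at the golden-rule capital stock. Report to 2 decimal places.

Capital per effective worker breaks even when investment replaces (n + g + δ)·k; here n + g + δ = 0.126.
Maximizing c = f(k) − (n+g+δ)·k gives f'(k) = n+g+δ, i.e. 0.32·k^(0.32−1) = 0.126, so k_gold = (0.32/0.126)^(1/0.68) ≈ 3.9379.
Output: y_gold = k_gold^0.32 = 3.9379^0.32 ≈ 1.5505.

y_gold ≈ 1.55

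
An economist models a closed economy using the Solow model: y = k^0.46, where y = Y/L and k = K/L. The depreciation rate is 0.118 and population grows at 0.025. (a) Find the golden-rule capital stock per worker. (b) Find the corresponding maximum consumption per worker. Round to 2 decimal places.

Break-even investment rate: n + δ = 0.025 + 0.118 = 0.143.
Golden rule sets MPK = n+δ: 0.46·k^(0.46−1) = 0.143, so k_gold = (0.46/0.143)^(1/0.54) ≈ 8.7030.
y_gold = 8.7030^0.46 ≈ 2.7055; c_gold = y_gold − 0.143·k_gold ≈ 1.4610.

(a) k_gold ≈ 8.70; (b) c_gold ≈ 1.46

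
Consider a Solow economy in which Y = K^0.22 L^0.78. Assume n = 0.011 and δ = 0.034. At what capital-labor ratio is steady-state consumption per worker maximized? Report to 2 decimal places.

k_gold ≈ 7.65

Capital per worker breaks even when investment replaces (n + δ)·k; here n + δ = 0.045.
Maximizing c = f(k) − (n+δ)·k gives f'(k) = n+δ, i.e. 0.22·k^(0.22−1) = 0.045, so k_gold = (0.22/0.045)^(1/0.78) ≈ 7.6490.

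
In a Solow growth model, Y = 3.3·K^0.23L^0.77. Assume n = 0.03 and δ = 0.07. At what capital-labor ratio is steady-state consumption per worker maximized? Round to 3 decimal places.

k_gold ≈ 13.905

Break-even investment rate: n + δ = 0.03 + 0.07 = 0.1.
Setting f'(k) = n+δ gives 0.23·3.3·k^(0.23−1) = 0.1, hence k_gold = (0.23·3.3/0.1)^(1/0.77) ≈ 13.9050.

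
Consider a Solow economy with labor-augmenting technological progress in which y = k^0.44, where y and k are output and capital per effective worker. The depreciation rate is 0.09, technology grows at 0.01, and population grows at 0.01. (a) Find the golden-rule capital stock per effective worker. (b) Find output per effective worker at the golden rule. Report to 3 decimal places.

(a) k_gold ≈ 11.888; (b) y_gold ≈ 2.972

Break-even investment rate: n + g + δ = 0.01 + 0.01 + 0.09 = 0.11.
Golden rule sets MPK = n+g+δ: 0.44·k^(0.44−1) = 0.11, so k_gold = (0.44/0.11)^(1/0.56) ≈ 11.8880.
y_gold = 11.8880^0.44 ≈ 2.9720.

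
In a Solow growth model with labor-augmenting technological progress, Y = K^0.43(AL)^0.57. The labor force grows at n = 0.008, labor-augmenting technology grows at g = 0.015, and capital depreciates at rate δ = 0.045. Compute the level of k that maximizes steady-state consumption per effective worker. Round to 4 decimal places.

n + g + δ = 0.008 + 0.015 + 0.045 = 0.068.
Golden rule sets MPK = n+g+δ: 0.43·k^(0.43−1) = 0.068, so k_gold = (0.43/0.068)^(1/0.57) ≈ 25.4210.

k_gold ≈ 25.4210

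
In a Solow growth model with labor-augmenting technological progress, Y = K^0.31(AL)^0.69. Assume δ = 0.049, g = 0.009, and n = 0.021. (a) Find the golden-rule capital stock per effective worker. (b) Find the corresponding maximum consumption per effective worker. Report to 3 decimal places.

(a) k_gold ≈ 7.252; (b) c_gold ≈ 1.275

n + g + δ = 0.021 + 0.009 + 0.049 = 0.079.
Setting f'(k) = n+g+δ gives 0.31·k^(0.31−1) = 0.079, hence k_gold = (0.31/0.079)^(1/0.69) ≈ 7.2525.
y_gold = 7.2525^0.31 ≈ 1.8482; c_gold = y_gold − 0.079·k_gold ≈ 1.2753.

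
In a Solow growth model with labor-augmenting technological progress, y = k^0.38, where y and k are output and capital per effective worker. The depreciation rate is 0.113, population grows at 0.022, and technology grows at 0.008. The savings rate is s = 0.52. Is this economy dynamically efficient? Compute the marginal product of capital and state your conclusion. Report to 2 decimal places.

Capital per effective worker breaks even when investment replaces (n + g + δ)·k; here n + g + δ = 0.143.
Steady-state k*: s·k^0.38 = 0.143·k gives k* = (0.52/0.143)^(1/0.62) ≈ 8.0224.
MPK = 0.38·8.0224^(-0.62) ≈ 0.1045.
MPK < n+g+δ = 0.143, so the economy is dynamically inefficient (over-saving).

dynamically inefficient; MPK ≈ 0.10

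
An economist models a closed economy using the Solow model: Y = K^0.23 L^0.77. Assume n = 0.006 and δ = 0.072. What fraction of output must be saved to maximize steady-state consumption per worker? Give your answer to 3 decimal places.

The effective depreciation rate is n + δ = 0.006 + 0.072 = 0.078.
At the golden rule MPK = n+δ, and in any Cobb-Douglas steady state s = (n+δ)·k/y = MPK·k/y = capital's share 0.23.

s_gold = 0.230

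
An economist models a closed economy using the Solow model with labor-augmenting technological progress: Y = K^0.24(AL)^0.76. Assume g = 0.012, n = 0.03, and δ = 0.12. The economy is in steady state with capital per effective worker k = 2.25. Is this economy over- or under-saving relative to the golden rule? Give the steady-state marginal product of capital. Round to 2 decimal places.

n + g + δ = 0.03 + 0.012 + 0.12 = 0.162.
MPK = 0.24·k^(0.24−1) = 0.24·2.25^(-0.76) ≈ 0.1296.
MPK < 0.162, so the economy is dynamically inefficient (over-saving).

over-saving; MPK ≈ 0.13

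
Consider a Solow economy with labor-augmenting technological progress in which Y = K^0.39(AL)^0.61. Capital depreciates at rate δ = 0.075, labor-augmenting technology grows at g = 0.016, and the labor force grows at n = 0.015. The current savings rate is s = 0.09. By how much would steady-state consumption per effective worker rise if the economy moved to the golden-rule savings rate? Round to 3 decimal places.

n + g + δ = 0.015 + 0.016 + 0.075 = 0.106.
Current steady state (s = 0.09): k* = (0.09/0.106)^(1/0.61) ≈ 0.7647, y* = 0.7647^0.39 ≈ 0.9007, c* = (1−0.09)·0.9007 ≈ 0.8196.
At the golden rule the marginal product of capital equals n+g+δ: 0.39·k^(0.39−1) = 0.106. Solving, k_gold = (0.39/0.106)^(1/0.61) ≈ 8.4620.
y_gold = 8.4620^0.39 ≈ 2.2999, c_gold = y_gold − 0.106·k_gold ≈ 1.4030.
Gain: Δc = 1.4030 − 0.8196 ≈ 0.5833.

Δc ≈ 0.583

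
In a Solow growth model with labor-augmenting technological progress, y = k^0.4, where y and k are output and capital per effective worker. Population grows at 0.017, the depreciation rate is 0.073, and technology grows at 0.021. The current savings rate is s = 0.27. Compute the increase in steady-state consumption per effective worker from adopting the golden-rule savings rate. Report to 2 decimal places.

Capital per effective worker breaks even when investment replaces (n + g + δ)·k; here n + g + δ = 0.111.
Current steady state (s = 0.27): k* = (0.27/0.111)^(1/0.6) ≈ 4.3995, y* = 4.3995^0.4 ≈ 1.8087, c* = (1−0.27)·1.8087 ≈ 1.3203.
Setting f'(k) = n+g+δ gives 0.4·k^(0.4−1) = 0.111, hence k_gold = (0.4/0.111)^(1/0.6) ≈ 8.4702.
y_gold = 8.4702^0.4 ≈ 2.3505, c_gold = y_gold − 0.111·k_gold ≈ 1.4103.
Gain: Δc = 1.4103 − 1.3203 ≈ 0.0900.

Δc ≈ 0.09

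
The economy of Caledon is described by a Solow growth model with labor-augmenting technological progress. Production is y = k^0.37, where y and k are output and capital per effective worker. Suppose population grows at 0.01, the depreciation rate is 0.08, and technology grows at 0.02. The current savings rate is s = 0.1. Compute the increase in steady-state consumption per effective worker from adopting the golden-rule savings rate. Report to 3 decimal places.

Δc ≈ 0.434

Break-even investment rate: n + g + δ = 0.01 + 0.02 + 0.08 = 0.11.
Current steady state (s = 0.1): k* = (0.1/0.11)^(1/0.63) ≈ 0.8596, y* = 0.8596^0.37 ≈ 0.9456, c* = (1−0.1)·0.9456 ≈ 0.8510.
Maximizing c = f(k) − (n+g+δ)·k gives f'(k) = n+g+δ, i.e. 0.37·k^(0.37−1) = 0.11, so k_gold = (0.37/0.11)^(1/0.63) ≈ 6.8581.
y_gold = 6.8581^0.37 ≈ 2.0389, c_gold = y_gold − 0.11·k_gold ≈ 1.2845.
Gain: Δc = 1.2845 − 0.8510 ≈ 0.4335.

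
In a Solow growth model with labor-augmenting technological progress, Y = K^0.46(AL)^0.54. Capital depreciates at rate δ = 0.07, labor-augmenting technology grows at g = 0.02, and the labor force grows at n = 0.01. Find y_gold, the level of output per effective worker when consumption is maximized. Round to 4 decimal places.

y_gold ≈ 3.6692

Break-even investment rate: n + g + δ = 0.01 + 0.02 + 0.07 = 0.1.
Golden rule sets MPK = n+g+δ: 0.46·k^(0.46−1) = 0.1, so k_gold = (0.46/0.1)^(1/0.54) ≈ 16.8783.
Output: y_gold = k_gold^0.46 = 16.8783^0.46 ≈ 3.6692.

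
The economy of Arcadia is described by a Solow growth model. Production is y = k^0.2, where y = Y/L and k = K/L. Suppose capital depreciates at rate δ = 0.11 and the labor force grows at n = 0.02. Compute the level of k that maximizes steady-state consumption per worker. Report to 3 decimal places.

n + δ = 0.02 + 0.11 = 0.13.
Setting f'(k) = n+δ gives 0.2·k^(0.2−1) = 0.13, hence k_gold = (0.2/0.13)^(1/0.8) ≈ 1.7134.

k_gold ≈ 1.713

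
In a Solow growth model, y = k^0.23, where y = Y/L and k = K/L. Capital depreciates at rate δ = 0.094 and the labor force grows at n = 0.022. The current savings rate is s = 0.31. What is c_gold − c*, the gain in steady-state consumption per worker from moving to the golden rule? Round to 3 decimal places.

Break-even investment rate: n + δ = 0.022 + 0.094 = 0.116.
Current steady state (s = 0.31): k* = (0.31/0.116)^(1/0.77) ≈ 3.5844, y* = 3.5844^0.23 ≈ 1.3413, c* = (1−0.31)·1.3413 ≈ 0.9255.
Maximizing c = f(k) − (n+δ)·k gives f'(k) = n+δ, i.e. 0.23·k^(0.23−1) = 0.116, so k_gold = (0.23/0.116)^(1/0.77) ≈ 2.4326.
y_gold = 2.4326^0.23 ≈ 1.2269, c_gold = y_gold − 0.116·k_gold ≈ 0.9447.
Gain: Δc = 0.9447 − 0.9255 ≈ 0.0192.

Δc ≈ 0.019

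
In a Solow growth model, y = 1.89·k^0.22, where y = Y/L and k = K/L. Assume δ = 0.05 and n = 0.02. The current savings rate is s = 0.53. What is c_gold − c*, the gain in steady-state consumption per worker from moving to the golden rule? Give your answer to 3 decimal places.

Δc ≈ 0.555

The effective depreciation rate is n + δ = 0.02 + 0.05 = 0.07.
Current steady state (s = 0.53): k* = (0.53·1.89/0.07)^(1/0.78) ≈ 30.3102, y* = 1.89·30.3102^0.22 ≈ 4.0032, c* = (1−0.53)·4.0032 ≈ 1.8815.
At the golden rule the marginal product of capital equals n+δ: 0.22·1.89·k^(0.22−1) = 0.07. Solving, k_gold = (0.22·1.89/0.07)^(1/0.78) ≈ 9.8182.
y_gold = 1.89·9.8182^0.22 ≈ 3.1240, c_gold = y_gold − 0.07·k_gold ≈ 2.4367.
Gain: Δc = 2.4367 − 1.8815 ≈ 0.5552.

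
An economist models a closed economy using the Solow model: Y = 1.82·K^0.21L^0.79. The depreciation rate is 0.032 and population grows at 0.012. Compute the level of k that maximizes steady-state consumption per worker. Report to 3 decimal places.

The effective depreciation rate is n + δ = 0.012 + 0.032 = 0.044.
At the golden rule the marginal product of capital equals n+δ: 0.21·1.82·k^(0.21−1) = 0.044. Solving, k_gold = (0.21·1.82/0.044)^(1/0.79) ≈ 15.4313.

k_gold ≈ 15.431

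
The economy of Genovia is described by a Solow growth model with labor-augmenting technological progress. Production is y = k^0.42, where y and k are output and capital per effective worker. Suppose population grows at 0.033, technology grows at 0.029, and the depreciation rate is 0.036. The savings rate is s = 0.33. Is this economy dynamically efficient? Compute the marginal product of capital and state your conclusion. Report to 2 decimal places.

n + g + δ = 0.033 + 0.029 + 0.036 = 0.098.
Steady-state k*: s·k^0.42 = 0.098·k gives k* = (0.33/0.098)^(1/0.58) ≈ 8.1118.
MPK = 0.42·8.1118^(-0.58) ≈ 0.1247.
MPK > n+g+δ = 0.098, so the economy is dynamically efficient (under-saving).

dynamically efficient; MPK ≈ 0.12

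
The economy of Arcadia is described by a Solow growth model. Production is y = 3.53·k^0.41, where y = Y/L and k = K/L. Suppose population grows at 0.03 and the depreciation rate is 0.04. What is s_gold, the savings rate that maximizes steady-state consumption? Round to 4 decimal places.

Break-even investment rate: n + δ = 0.03 + 0.04 = 0.07.
At the golden rule MPK = n+δ, and in any Cobb-Douglas steady state s = (n+δ)·k/y = MPK·k/y = capital's share 0.41.

s_gold = 0.4100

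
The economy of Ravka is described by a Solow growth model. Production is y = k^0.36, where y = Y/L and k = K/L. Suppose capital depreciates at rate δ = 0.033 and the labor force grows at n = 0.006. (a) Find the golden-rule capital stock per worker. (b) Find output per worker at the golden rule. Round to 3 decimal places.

(a) k_gold ≈ 32.224; (b) y_gold ≈ 3.491

Break-even investment rate: n + δ = 0.006 + 0.033 = 0.039.
Setting f'(k) = n+δ gives 0.36·k^(0.36−1) = 0.039, hence k_gold = (0.36/0.039)^(1/0.64) ≈ 32.2244.
y_gold = 32.2244^0.36 ≈ 3.4910.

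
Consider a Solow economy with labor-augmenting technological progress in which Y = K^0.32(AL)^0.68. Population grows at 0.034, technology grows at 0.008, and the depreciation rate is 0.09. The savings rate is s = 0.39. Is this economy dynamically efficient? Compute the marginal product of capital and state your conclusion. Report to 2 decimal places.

Capital per effective worker breaks even when investment replaces (n + g + δ)·k; here n + g + δ = 0.132.
Steady-state k*: s·k^0.32 = 0.132·k gives k* = (0.39/0.132)^(1/0.68) ≈ 4.9192.
MPK = 0.32·4.9192^(-0.68) ≈ 0.1083.
MPK < n+g+δ = 0.132, so the economy is dynamically inefficient (over-saving).

dynamically inefficient; MPK ≈ 0.11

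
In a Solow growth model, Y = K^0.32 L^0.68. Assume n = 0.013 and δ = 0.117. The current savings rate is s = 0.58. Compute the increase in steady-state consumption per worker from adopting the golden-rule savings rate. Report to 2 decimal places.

Δc ≈ 0.19

Capital per worker breaks even when investment replaces (n + δ)·k; here n + δ = 0.13.
Current steady state (s = 0.58): k* = (0.58/0.13)^(1/0.68) ≈ 9.0183, y* = 9.0183^0.32 ≈ 2.0213, c* = (1−0.58)·2.0213 ≈ 0.8490.
At the golden rule the marginal product of capital equals n+δ: 0.32·k^(0.32−1) = 0.13. Solving, k_gold = (0.32/0.13)^(1/0.68) ≈ 3.7610.
y_gold = 3.7610^0.32 ≈ 1.5279, c_gold = y_gold − 0.13·k_gold ≈ 1.0390.
Gain: Δc = 1.0390 − 0.8490 ≈ 0.1900.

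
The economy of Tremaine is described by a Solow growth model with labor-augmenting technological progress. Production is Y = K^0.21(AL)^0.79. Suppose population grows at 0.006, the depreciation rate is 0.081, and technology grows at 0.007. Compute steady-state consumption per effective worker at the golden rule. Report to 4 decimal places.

The effective depreciation rate is n + g + δ = 0.006 + 0.007 + 0.081 = 0.094.
Golden rule sets MPK = n+g+δ: 0.21·k^(0.21−1) = 0.094, so k_gold = (0.21/0.094)^(1/0.79) ≈ 2.7662.
y_gold = 2.7662^0.21 ≈ 1.2382.
c_gold = y_gold − (n+g+δ)·k_gold = 1.2382 − 0.094·2.7662 ≈ 0.9782.

c_gold ≈ 0.9782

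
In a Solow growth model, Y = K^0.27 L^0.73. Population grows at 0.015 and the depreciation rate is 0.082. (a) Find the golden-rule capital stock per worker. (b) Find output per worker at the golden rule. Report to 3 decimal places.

Capital per worker breaks even when investment replaces (n + δ)·k; here n + δ = 0.097.
At the golden rule the marginal product of capital equals n+δ: 0.27·k^(0.27−1) = 0.097. Solving, k_gold = (0.27/0.097)^(1/0.73) ≈ 4.0647.
y_gold = 4.0647^0.27 ≈ 1.4603.

(a) k_gold ≈ 4.065; (b) y_gold ≈ 1.460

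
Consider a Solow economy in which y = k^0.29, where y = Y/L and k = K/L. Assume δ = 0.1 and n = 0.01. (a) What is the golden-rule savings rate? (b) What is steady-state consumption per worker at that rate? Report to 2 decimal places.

(a) s_gold = 0.29; (b) c_gold ≈ 1.05

Break-even investment rate: n + δ = 0.01 + 0.1 = 0.11.
For Cobb-Douglas, s_gold equals capital's share: s_gold = 0.29.
Setting f'(k) = n+δ gives 0.29·k^(0.29−1) = 0.11, hence k_gold = (0.29/0.11)^(1/0.71) ≈ 3.9171.
y_gold = 3.9171^0.29 ≈ 1.4858; c_gold = (1−0.29)·y_gold ≈ 1.0549.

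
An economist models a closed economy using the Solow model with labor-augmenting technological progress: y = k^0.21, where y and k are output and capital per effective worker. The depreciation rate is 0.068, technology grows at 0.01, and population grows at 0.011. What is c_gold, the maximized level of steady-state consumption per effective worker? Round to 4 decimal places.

n + g + δ = 0.011 + 0.01 + 0.068 = 0.089.
Golden rule sets MPK = n+g+δ: 0.21·k^(0.21−1) = 0.089, so k_gold = (0.21/0.089)^(1/0.79) ≈ 2.9644.
y_gold = 2.9644^0.21 ≈ 1.2563.
c_gold = y_gold − (n+g+δ)·k_gold = 1.2563 − 0.089·2.9644 ≈ 0.9925.

c_gold ≈ 0.9925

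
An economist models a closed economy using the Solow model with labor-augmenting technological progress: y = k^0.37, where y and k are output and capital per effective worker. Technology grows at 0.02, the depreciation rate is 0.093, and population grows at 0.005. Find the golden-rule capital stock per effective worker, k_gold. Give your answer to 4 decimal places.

The effective depreciation rate is n + g + δ = 0.005 + 0.02 + 0.093 = 0.118.
Golden rule sets MPK = n+g+δ: 0.37·k^(0.37−1) = 0.118, so k_gold = (0.37/0.118)^(1/0.63) ≈ 6.1349.

k_gold ≈ 6.1349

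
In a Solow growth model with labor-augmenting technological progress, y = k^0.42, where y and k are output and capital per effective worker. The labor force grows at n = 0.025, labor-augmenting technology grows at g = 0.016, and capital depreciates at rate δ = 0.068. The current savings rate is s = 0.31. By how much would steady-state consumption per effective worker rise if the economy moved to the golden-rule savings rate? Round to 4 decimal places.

The effective depreciation rate is n + g + δ = 0.025 + 0.016 + 0.068 = 0.109.
Current steady state (s = 0.31): k* = (0.31/0.109)^(1/0.58) ≈ 6.0624, y* = 6.0624^0.42 ≈ 2.1316, c* = (1−0.31)·2.1316 ≈ 1.4708.
Setting f'(k) = n+g+δ gives 0.42·k^(0.42−1) = 0.109, hence k_gold = (0.42/0.109)^(1/0.58) ≈ 10.2339.
y_gold = 10.2339^0.42 ≈ 2.6559, c_gold = y_gold − 0.109·k_gold ≈ 1.5404.
Gain: Δc = 1.5404 − 1.4708 ≈ 0.0696.

Δc ≈ 0.0696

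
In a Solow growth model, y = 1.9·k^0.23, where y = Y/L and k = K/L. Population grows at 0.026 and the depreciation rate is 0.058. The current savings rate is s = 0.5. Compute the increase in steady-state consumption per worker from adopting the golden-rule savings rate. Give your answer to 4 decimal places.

Δc ≈ 0.4337

Break-even investment rate: n + δ = 0.026 + 0.058 = 0.084.
Current steady state (s = 0.5): k* = (0.5·1.9/0.084)^(1/0.77) ≈ 23.3405, y* = 1.9·23.3405^0.23 ≈ 3.9212, c* = (1−0.5)·3.9212 ≈ 1.9606.
Golden rule sets MPK = n+δ: 0.23·1.9·k^(0.23−1) = 0.084, so k_gold = (0.23·1.9/0.084)^(1/0.77) ≈ 8.5140.
y_gold = 1.9·8.5140^0.23 ≈ 3.1095, c_gold = y_gold − 0.084·k_gold ≈ 2.3943.
Gain: Δc = 2.3943 − 1.9606 ≈ 0.4337.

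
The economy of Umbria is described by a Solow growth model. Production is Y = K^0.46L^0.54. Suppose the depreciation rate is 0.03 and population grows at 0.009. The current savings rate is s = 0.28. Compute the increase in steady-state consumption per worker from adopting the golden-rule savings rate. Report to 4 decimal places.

The effective depreciation rate is n + δ = 0.009 + 0.03 = 0.039.
Current steady state (s = 0.28): k* = (0.28/0.039)^(1/0.54) ≈ 38.4909, y* = 38.4909^0.46 ≈ 5.3612, c* = (1−0.28)·5.3612 ≈ 3.8601.
Maximizing c = f(k) − (n+δ)·k gives f'(k) = n+δ, i.e. 0.46·k^(0.46−1) = 0.039, so k_gold = (0.46/0.039)^(1/0.54) ≈ 96.5199.
y_gold = 96.5199^0.46 ≈ 8.1832, c_gold = y_gold − 0.039·k_gold ≈ 4.4189.
Gain: Δc = 4.4189 − 3.8601 ≈ 0.5588.

Δc ≈ 0.5588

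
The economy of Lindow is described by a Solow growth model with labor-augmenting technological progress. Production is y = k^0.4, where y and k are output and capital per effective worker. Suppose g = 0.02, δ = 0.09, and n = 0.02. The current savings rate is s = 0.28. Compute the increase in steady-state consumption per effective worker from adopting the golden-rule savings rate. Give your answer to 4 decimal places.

Capital per effective worker breaks even when investment replaces (n + g + δ)·k; here n + g + δ = 0.13.
Current steady state (s = 0.28): k* = (0.28/0.13)^(1/0.6) ≈ 3.5922, y* = 3.5922^0.4 ≈ 1.6678, c* = (1−0.28)·1.6678 ≈ 1.2008.
Setting f'(k) = n+g+δ gives 0.4·k^(0.4−1) = 0.13, hence k_gold = (0.4/0.13)^(1/0.6) ≈ 6.5092.
y_gold = 6.5092^0.4 ≈ 2.1155, c_gold = y_gold − 0.13·k_gold ≈ 1.2693.
Gain: Δc = 1.2693 − 1.2008 ≈ 0.0685.

Δc ≈ 0.0685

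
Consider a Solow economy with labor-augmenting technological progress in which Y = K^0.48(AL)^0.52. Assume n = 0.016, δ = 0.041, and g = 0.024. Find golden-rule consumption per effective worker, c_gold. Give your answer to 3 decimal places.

c_gold ≈ 2.687

n + g + δ = 0.016 + 0.024 + 0.041 = 0.081.
Golden rule sets MPK = n+g+δ: 0.48·k^(0.48−1) = 0.081, so k_gold = (0.48/0.081)^(1/0.52) ≈ 30.6245.
y_gold = 30.6245^0.48 ≈ 5.1679.
c_gold = y_gold − (n+g+δ)·k_gold = 5.1679 − 0.081·30.6245 ≈ 2.6873.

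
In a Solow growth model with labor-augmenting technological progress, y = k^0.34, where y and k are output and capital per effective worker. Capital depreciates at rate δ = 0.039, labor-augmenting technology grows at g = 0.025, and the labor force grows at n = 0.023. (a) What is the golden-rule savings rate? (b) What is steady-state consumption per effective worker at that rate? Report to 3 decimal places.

n + g + δ = 0.023 + 0.025 + 0.039 = 0.087.
For Cobb-Douglas, s_gold equals capital's share: s_gold = 0.34.
Maximizing c = f(k) − (n+g+δ)·k gives f'(k) = n+g+δ, i.e. 0.34·k^(0.34−1) = 0.087, so k_gold = (0.34/0.087)^(1/0.66) ≈ 7.8869.
y_gold = 7.8869^0.34 ≈ 2.0181; c_gold = (1−0.34)·y_gold ≈ 1.3320.

(a) s_gold = 0.340; (b) c_gold ≈ 1.332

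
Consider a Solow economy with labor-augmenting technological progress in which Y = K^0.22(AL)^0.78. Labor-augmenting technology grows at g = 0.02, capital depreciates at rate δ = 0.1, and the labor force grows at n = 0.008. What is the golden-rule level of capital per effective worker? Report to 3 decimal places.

n + g + δ = 0.008 + 0.02 + 0.1 = 0.128.
Golden rule sets MPK = n+g+δ: 0.22·k^(0.22−1) = 0.128, so k_gold = (0.22/0.128)^(1/0.78) ≈ 2.0024.

k_gold ≈ 2.002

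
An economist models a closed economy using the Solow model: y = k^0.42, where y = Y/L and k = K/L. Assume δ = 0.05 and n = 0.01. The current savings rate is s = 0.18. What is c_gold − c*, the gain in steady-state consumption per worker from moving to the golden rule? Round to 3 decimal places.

Break-even investment rate: n + δ = 0.01 + 0.05 = 0.06.
Current steady state (s = 0.18): k* = (0.18/0.06)^(1/0.58) ≈ 6.6470, y* = 6.6470^0.42 ≈ 2.2157, c* = (1−0.18)·2.2157 ≈ 1.8168.
Golden rule sets MPK = n+δ: 0.42·k^(0.42−1) = 0.06, so k_gold = (0.42/0.06)^(1/0.58) ≈ 28.6461.
y_gold = 28.6461^0.42 ≈ 4.0923, c_gold = y_gold − 0.06·k_gold ≈ 2.3735.
Gain: Δc = 2.3735 − 1.8168 ≈ 0.5567.

Δc ≈ 0.557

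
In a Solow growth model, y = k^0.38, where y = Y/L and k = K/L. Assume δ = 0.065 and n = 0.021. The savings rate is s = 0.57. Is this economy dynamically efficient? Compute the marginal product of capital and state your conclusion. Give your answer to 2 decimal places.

dynamically inefficient; MPK ≈ 0.06

Break-even investment rate: n + δ = 0.021 + 0.065 = 0.086.
Steady-state k*: s·k^0.38 = 0.086·k gives k* = (0.57/0.086)^(1/0.62) ≈ 21.1252.
MPK = 0.38·21.1252^(-0.62) ≈ 0.0573.
MPK < n+δ = 0.086, so the economy is dynamically inefficient (over-saving).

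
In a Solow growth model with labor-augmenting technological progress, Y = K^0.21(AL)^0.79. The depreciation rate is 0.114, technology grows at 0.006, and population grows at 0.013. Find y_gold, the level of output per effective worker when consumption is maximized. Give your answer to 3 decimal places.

y_gold ≈ 1.129

The effective depreciation rate is n + g + δ = 0.013 + 0.006 + 0.114 = 0.133.
Golden rule sets MPK = n+g+δ: 0.21·k^(0.21−1) = 0.133, so k_gold = (0.21/0.133)^(1/0.79) ≈ 1.7828.
Output: y_gold = k_gold^0.21 = 1.7828^0.21 ≈ 1.1291.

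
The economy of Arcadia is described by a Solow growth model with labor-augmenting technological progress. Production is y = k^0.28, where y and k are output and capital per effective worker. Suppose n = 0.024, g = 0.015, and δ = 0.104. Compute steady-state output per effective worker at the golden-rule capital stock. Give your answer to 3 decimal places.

y_gold ≈ 1.299

Break-even investment rate: n + g + δ = 0.024 + 0.015 + 0.104 = 0.143.
Golden rule sets MPK = n+g+δ: 0.28·k^(0.28−1) = 0.143, so k_gold = (0.28/0.143)^(1/0.72) ≈ 2.5428.
Output: y_gold = k_gold^0.28 = 2.5428^0.28 ≈ 1.2986.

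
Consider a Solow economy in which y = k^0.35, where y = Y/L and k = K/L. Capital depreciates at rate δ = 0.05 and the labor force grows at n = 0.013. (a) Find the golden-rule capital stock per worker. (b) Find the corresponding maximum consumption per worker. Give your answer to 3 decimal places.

n + δ = 0.013 + 0.05 = 0.063.
Setting f'(k) = n+δ gives 0.35·k^(0.35−1) = 0.063, hence k_gold = (0.35/0.063)^(1/0.65) ≈ 13.9873.
y_gold = 13.9873^0.35 ≈ 2.5177; c_gold = y_gold − 0.063·k_gold ≈ 1.6365.

(a) k_gold ≈ 13.987; (b) c_gold ≈ 1.637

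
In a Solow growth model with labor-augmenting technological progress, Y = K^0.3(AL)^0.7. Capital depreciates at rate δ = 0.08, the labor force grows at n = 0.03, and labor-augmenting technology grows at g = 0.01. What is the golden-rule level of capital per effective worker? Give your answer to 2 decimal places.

n + g + δ = 0.03 + 0.01 + 0.08 = 0.12.
Golden rule sets MPK = n+g+δ: 0.3·k^(0.3−1) = 0.12, so k_gold = (0.3/0.12)^(1/0.7) ≈ 3.7024.

k_gold ≈ 3.70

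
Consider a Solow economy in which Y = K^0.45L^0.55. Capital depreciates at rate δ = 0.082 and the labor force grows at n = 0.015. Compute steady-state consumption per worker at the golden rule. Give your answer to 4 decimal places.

c_gold ≈ 1.9303

Break-even investment rate: n + δ = 0.015 + 0.082 = 0.097.
Maximizing c = f(k) − (n+δ)·k gives f'(k) = n+δ, i.e. 0.45·k^(0.45−1) = 0.097, so k_gold = (0.45/0.097)^(1/0.55) ≈ 16.2821.
y_gold = 16.2821^0.45 ≈ 3.5097.
c_gold = y_gold − (n+δ)·k_gold = 3.5097 − 0.097·16.2821 ≈ 1.9303.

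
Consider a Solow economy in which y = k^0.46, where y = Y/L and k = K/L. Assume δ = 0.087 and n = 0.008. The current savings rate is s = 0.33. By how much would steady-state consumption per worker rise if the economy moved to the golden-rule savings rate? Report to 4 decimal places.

Δc ≈ 0.1346

The effective depreciation rate is n + δ = 0.008 + 0.087 = 0.095.
Current steady state (s = 0.33): k* = (0.33/0.095)^(1/0.54) ≈ 10.0338, y* = 10.0338^0.46 ≈ 2.8885, c* = (1−0.33)·2.8885 ≈ 1.9353.
Setting f'(k) = n+δ gives 0.46·k^(0.46−1) = 0.095, hence k_gold = (0.46/0.095)^(1/0.54) ≈ 18.5602.
y_gold = 18.5602^0.46 ≈ 3.8331, c_gold = y_gold − 0.095·k_gold ≈ 2.0699.
Gain: Δc = 2.0699 − 1.9353 ≈ 0.1346.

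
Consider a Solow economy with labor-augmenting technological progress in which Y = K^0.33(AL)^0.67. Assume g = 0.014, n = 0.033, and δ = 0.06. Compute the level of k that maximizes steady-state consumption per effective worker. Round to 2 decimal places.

k_gold ≈ 5.37

Break-even investment rate: n + g + δ = 0.033 + 0.014 + 0.06 = 0.107.
Setting f'(k) = n+g+δ gives 0.33·k^(0.33−1) = 0.107, hence k_gold = (0.33/0.107)^(1/0.67) ≈ 5.3709.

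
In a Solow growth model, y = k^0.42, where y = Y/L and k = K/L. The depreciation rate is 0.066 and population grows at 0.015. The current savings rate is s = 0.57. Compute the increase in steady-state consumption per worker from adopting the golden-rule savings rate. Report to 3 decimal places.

Break-even investment rate: n + δ = 0.015 + 0.066 = 0.081.
Current steady state (s = 0.57): k* = (0.57/0.081)^(1/0.58) ≈ 28.9079, y* = 28.9079^0.42 ≈ 4.1080, c* = (1−0.57)·4.1080 ≈ 1.7664.
Golden rule sets MPK = n+δ: 0.42·k^(0.42−1) = 0.081, so k_gold = (0.42/0.081)^(1/0.58) ≈ 17.0747.
y_gold = 17.0747^0.42 ≈ 3.2930, c_gold = y_gold − 0.081·k_gold ≈ 1.9099.
Gain: Δc = 1.9099 − 1.7664 ≈ 0.1435.

Δc ≈ 0.143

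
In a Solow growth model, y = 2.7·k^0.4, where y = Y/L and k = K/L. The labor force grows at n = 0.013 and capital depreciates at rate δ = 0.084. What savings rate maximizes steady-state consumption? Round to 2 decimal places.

The effective depreciation rate is n + δ = 0.013 + 0.084 = 0.097.
At the golden rule MPK = n+δ, and in any Cobb-Douglas steady state s = (n+δ)·k/y = MPK·k/y = capital's share 0.4.

s_gold = 0.40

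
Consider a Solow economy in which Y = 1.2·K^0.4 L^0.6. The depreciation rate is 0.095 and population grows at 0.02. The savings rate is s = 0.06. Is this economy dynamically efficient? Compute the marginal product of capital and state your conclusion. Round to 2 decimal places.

dynamically efficient; MPK ≈ 0.77

n + δ = 0.02 + 0.095 = 0.115.
Steady-state k*: s·A·k^0.4 = 0.115·k gives k* = (0.06·1.2/0.115)^(1/0.6) ≈ 0.4582.
MPK = 0.4·1.2·0.4582^(-0.6) ≈ 0.7667.
MPK > n+δ = 0.115, so the economy is dynamically efficient (under-saving).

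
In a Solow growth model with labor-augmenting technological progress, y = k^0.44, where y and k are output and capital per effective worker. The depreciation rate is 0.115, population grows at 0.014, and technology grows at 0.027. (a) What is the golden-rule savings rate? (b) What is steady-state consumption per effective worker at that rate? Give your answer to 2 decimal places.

n + g + δ = 0.014 + 0.027 + 0.115 = 0.156.
For Cobb-Douglas, s_gold equals capital's share: s_gold = 0.44.
Setting f'(k) = n+g+δ gives 0.44·k^(0.44−1) = 0.156, hence k_gold = (0.44/0.156)^(1/0.56) ≈ 6.3703.
y_gold = 6.3703^0.44 ≈ 2.2585; c_gold = (1−0.44)·y_gold ≈ 1.2648.

(a) s_gold = 0.44; (b) c_gold ≈ 1.26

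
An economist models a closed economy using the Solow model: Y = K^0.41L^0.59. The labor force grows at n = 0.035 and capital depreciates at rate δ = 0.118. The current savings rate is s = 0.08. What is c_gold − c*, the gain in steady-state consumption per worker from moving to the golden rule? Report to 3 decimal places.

Δc ≈ 0.584

n + δ = 0.035 + 0.118 = 0.153.
Current steady state (s = 0.08): k* = (0.08/0.153)^(1/0.59) ≈ 0.3332, y* = 0.3332^0.41 ≈ 0.6373, c* = (1−0.08)·0.6373 ≈ 0.5863.
Setting f'(k) = n+δ gives 0.41·k^(0.41−1) = 0.153, hence k_gold = (0.41/0.153)^(1/0.59) ≈ 5.3159.
y_gold = 5.3159^0.41 ≈ 1.9838, c_gold = y_gold − 0.153·k_gold ≈ 1.1704.
Gain: Δc = 1.1704 − 0.5863 ≈ 0.5841.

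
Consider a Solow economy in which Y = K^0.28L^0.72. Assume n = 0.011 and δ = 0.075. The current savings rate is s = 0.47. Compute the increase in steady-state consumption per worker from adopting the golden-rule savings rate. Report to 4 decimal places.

The effective depreciation rate is n + δ = 0.011 + 0.075 = 0.086.
Current steady state (s = 0.47): k* = (0.47/0.086)^(1/0.72) ≈ 10.5790, y* = 10.5790^0.28 ≈ 1.9357, c* = (1−0.47)·1.9357 ≈ 1.0259.
Golden rule sets MPK = n+δ: 0.28·k^(0.28−1) = 0.086, so k_gold = (0.28/0.086)^(1/0.72) ≈ 5.1526.
y_gold = 5.1526^0.28 ≈ 1.5826, c_gold = y_gold − 0.086·k_gold ≈ 1.1395.
Gain: Δc = 1.1395 − 1.0259 ≈ 0.1135.

Δc ≈ 0.1135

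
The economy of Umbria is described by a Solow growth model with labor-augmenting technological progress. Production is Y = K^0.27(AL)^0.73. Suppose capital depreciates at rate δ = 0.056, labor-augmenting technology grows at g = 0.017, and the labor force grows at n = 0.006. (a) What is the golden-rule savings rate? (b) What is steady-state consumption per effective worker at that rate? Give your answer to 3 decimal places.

Capital per effective worker breaks even when investment replaces (n + g + δ)·k; here n + g + δ = 0.079.
For Cobb-Douglas, s_gold equals capital's share: s_gold = 0.27.
Golden rule sets MPK = n+g+δ: 0.27·k^(0.27−1) = 0.079, so k_gold = (0.27/0.079)^(1/0.73) ≈ 5.3845.
y_gold = 5.3845^0.27 ≈ 1.5755; c_gold = (1−0.27)·y_gold ≈ 1.1501.

(a) s_gold = 0.270; (b) c_gold ≈ 1.150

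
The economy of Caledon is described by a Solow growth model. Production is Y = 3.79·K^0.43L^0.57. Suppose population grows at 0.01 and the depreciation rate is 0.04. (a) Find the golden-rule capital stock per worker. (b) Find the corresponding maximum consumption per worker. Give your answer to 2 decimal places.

(a) k_gold ≈ 451.47; (b) c_gold ≈ 29.92

The effective depreciation rate is n + δ = 0.01 + 0.04 = 0.05.
At the golden rule the marginal product of capital equals n+δ: 0.43·3.79·k^(0.43−1) = 0.05. Solving, k_gold = (0.43·3.79/0.05)^(1/0.57) ≈ 451.4685.
y_gold = 3.79·451.4685^0.43 ≈ 52.4963; c_gold = y_gold − 0.05·k_gold ≈ 29.9229.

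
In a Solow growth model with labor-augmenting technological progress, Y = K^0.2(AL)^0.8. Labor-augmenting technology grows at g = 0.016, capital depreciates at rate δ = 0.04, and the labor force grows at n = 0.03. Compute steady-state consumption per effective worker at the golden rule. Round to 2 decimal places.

c_gold ≈ 0.99

Capital per effective worker breaks even when investment replaces (n + g + δ)·k; here n + g + δ = 0.086.
At the golden rule the marginal product of capital equals n+g+δ: 0.2·k^(0.2−1) = 0.086. Solving, k_gold = (0.2/0.086)^(1/0.8) ≈ 2.8719.
y_gold = 2.8719^0.2 ≈ 1.2349.
c_gold = y_gold − (n+g+δ)·k_gold = 1.2349 − 0.086·2.8719 ≈ 0.9879.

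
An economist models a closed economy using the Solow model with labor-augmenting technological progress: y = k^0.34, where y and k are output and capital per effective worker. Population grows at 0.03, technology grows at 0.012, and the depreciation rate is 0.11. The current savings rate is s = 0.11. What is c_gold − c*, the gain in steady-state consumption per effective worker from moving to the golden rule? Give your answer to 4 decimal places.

Δc ≈ 0.2458

The effective depreciation rate is n + g + δ = 0.03 + 0.012 + 0.11 = 0.152.
Current steady state (s = 0.11): k* = (0.11/0.152)^(1/0.66) ≈ 0.6126, y* = 0.6126^0.34 ≈ 0.8465, c* = (1−0.11)·0.8465 ≈ 0.7534.
Maximizing c = f(k) − (n+g+δ)·k gives f'(k) = n+g+δ, i.e. 0.34·k^(0.34−1) = 0.152, so k_gold = (0.34/0.152)^(1/0.66) ≈ 3.3865.
y_gold = 3.3865^0.34 ≈ 1.5140, c_gold = y_gold − 0.152·k_gold ≈ 0.9992.
Gain: Δc = 0.9992 − 0.7534 ≈ 0.2458.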